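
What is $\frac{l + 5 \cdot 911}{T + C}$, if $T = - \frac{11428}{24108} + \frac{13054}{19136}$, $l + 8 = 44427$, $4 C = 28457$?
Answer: $\frac{2824151139264}{410264733341} \approx 6.8837$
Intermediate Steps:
$C = \frac{28457}{4}$ ($C = \frac{1}{4} \cdot 28457 = \frac{28457}{4} \approx 7114.3$)
$l = 44419$ ($l = -8 + 44427 = 44419$)
$T = \frac{12002453}{57666336}$ ($T = \left(-11428\right) \frac{1}{24108} + 13054 \cdot \frac{1}{19136} = - \frac{2857}{6027} + \frac{6527}{9568} = \frac{12002453}{57666336} \approx 0.20814$)
$\frac{l + 5 \cdot 911}{T + C} = \frac{44419 + 5 \cdot 911}{\frac{12002453}{57666336} + \frac{28457}{4}} = \frac{44419 + 4555}{\frac{410264733341}{57666336}} = 48974 \cdot \frac{57666336}{410264733341} = \frac{2824151139264}{410264733341}$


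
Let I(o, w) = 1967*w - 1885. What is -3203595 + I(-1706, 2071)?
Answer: 868177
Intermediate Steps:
I(o, w) = -1885 + 1967*w
-3203595 + I(-1706, 2071) = -3203595 + (-1885 + 1967*2071) = -3203595 + (-1885 + 4073657) = -3203595 + 4071772 = 868177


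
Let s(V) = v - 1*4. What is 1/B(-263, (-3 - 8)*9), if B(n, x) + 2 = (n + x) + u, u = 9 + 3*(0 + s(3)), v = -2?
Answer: -1/373 ≈ -0.0026810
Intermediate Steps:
s(V) = -6 (s(V) = -2 - 1*4 = -2 - 4 = -6)
u = -9 (u = 9 + 3*(0 - 6) = 9 + 3*(-6) = 9 - 18 = -9)
B(n, x) = -11 + n + x (B(n, x) = -2 + ((n + x) - 9) = -2 + (-9 + n + x) = -11 + n + x)
1/B(-263, (-3 - 8)*9) = 1/(-11 - 263 + (-3 - 8)*9) = 1/(-11 - 263 - 11*9) = 1/(-11 - 263 - 99) = 1/(-373) = -1/373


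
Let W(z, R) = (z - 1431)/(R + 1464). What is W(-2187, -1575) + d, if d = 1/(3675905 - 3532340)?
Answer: 173139427/5311905 ≈ 32.595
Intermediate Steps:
W(z, R) = (-1431 + z)/(1464 + R)
d = 1/143565 ≈ 6.9655e-6
W(-2187, -1575) + d = (-1431 - 2187)/(1464 - 1575) + 1/143565 = -3618/(-111) + 1/143565 = -1/111*(-3618) + 1/143565 = 1206/37 + 1/143565 = 173139427/5311905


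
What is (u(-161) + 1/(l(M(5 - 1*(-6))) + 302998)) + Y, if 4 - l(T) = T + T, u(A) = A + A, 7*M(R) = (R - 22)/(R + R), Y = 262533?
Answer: 556153464172/2121015 ≈ 2.6221e+5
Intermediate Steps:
M(R) = (-22 + R)/(14*R) (M(R) = ((R - 22)/(R + R))/7 = ((-22 + R)/((2*R)))/7 = ((-22 + R)*(1/(2*R)))/7 = ((-22 + R)/(2*R))/7 = (-22 + R)/(14*R))
u(A) = 2*A
l(T) = 4 - 2*T (l(T) = 4 - (T + T) = 4 - 2*T)
(u(-161) + 1/(l(M(5 - 1*(-6))) + 302998)) + Y = (2*(-161) + 1/((4 - (-22 + (5 - 1*(-6)))/(7*(5 - 1*(-6)))) + 302998)) + 262533 = (-322 + 1/((4 - (-22 + (5 + 6))/(7*(5 + 6))) + 302998)) + 262533 = (-322 + 1/((4 - (-22 + 11)/(7*11)) + 302998)) + 262533 = (-322 + 1/((4 - (-11)/(7*11)) + 302998)) + 262533 = (-322 + 1/((4 - 2*(-1/14)) + 302998)) + 262533 = (-322 + 1/((4 + ⅐) + 302998)) + 262533 = (-322 + 1/(29/7 + 302998)) + 262533 = (-322 + 1/(2121015/7)) + 262533 = (-322 + 7/2121015) + 262533 = -682966823/2121015 + 262533 = 556153464172/2121015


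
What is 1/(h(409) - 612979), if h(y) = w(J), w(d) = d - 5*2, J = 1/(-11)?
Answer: -11/6742880 ≈ -1.6313e-6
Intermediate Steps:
J = -1/11 ≈ -0.090909
w(d) = -10 + d (w(d) = d - 10 = -10 + d)
h(y) = -111/11 (h(y) = -10 - 1/11 = -111/11)
1/(h(409) - 612979) = 1/(-111/11 - 612979) = 1/(-6742880/11) = -11/6742880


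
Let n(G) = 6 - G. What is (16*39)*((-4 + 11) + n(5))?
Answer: 4992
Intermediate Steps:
(16*39)*((-4 + 11) + n(5)) = (16*39)*((-4 + 11) + (6 - 1*5)) = 624*(7 + (6 - 5)) = 624*(7 + 1) = 624*8 = 4992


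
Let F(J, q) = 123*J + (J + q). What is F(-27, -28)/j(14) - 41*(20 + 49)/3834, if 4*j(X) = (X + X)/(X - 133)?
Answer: 73346033/1278 ≈ 57391.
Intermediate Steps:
j(X) = X/(2*(-133 + X)) (j(X) = ((X + X)/(X - 133))/4 = ((2*X)/(-133 + X))/4 = (2*X/(-133 + X))/4 = X/(2*(-133 + X)))
F(J, q) = q + 124*J
F(-27, -28)/j(14) - 41*(20 + 49)/3834 = (-28 + 124*(-27))/(((1/2)*14/(-133 + 14))) - 41*(20 + 49)/3834 = (-28 - 3348)/(((1/2)*14/(-119))) - 41*69*(1/3834) = -3376/((1/2)*14*(-1/119)) - 2829*1/3834 = -3376/(-1/17) - 943/1278 = -3376*(-17) - 943/1278 = 57392 - 943/1278 = 73346033/1278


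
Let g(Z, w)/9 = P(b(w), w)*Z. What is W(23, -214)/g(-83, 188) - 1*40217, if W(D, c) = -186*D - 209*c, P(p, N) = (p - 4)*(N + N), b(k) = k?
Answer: -32475509651/807507 ≈ -40217.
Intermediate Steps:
P(p, N) = 2*N*(-4 + p) (P(p, N) = (-4 + p)*(2*N) = 2*N*(-4 + p))
W(D, c) = -209*c - 186*D
g(Z, w) = 18*Z*w*(-4 + w) (g(Z, w) = 9*((2*w*(-4 + w))*Z) = 9*(2*Z*w*(-4 + w)) = 18*Z*w*(-4 + w))
W(23, -214)/g(-83, 188) - 1*40217 = (-209*(-214) - 186*23)/((18*(-83)*188*(-4 + 188))) - 1*40217 = (44726 - 4278)/((18*(-83)*188*184)) - 40217 = 40448/(-51680448) - 40217 = 40448*(-1/51680448) - 40217 = -632/807507 - 40217 = -32475509651/807507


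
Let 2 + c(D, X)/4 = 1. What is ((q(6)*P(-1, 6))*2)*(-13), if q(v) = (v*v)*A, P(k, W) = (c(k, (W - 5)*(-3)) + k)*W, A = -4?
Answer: -112320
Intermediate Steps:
c(D, X) = -4 (c(D, X) = -8 + 4*1 = -8 + 4 = -4)
P(k, W) = W*(-4 + k) (P(k, W) = (-4 + k)*W = W*(-4 + k))
q(v) = -4*v**2 (q(v) = (v*v)*(-4) = v**2*(-4) = -4*v**2)
((q(6)*P(-1, 6))*2)*(-13) = (((-4*6**2)*(6*(-4 - 1)))*2)*(-13) = (((-4*36)*(6*(-5)))*2)*(-13) = (-144*(-30)*2)*(-13) = (4320*2)*(-13) = 8640*(-13) = -112320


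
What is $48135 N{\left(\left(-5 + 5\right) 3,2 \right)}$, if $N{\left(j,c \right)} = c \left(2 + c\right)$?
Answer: $385080$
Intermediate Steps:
$48135 N{\left(\left(-5 + 5\right) 3,2 \right)} = 48135 \cdot 2 \left(2 + 2\right) = 48135 \cdot 2 \cdot 4 = 48135 \cdot 8 = 385080$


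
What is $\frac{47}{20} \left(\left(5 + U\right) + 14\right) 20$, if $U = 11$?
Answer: $1410$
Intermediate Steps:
$\frac{47}{20} \left(\left(5 + U\right) + 14\right) 20 = \frac{47}{20} \left(\left(5 + 11\right) + 14\right) 20 = 47 \cdot \frac{1}{20} \left(16 + 14\right) 20 = \frac{47}{20} \cdot 30 \cdot 20 = \frac{141}{2} \cdot 20 = 1410$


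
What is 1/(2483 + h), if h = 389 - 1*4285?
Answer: -1/1413 ≈ -0.00070771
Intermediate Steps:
h = -3896 (h = 389 - 4285 = -3896)
1/(2483 + h) = 1/(2483 - 3896) = 1/(-1413) = -1/1413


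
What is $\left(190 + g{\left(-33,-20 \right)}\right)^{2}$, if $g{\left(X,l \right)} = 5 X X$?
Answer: $31753225$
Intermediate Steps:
$g{\left(X,l \right)} = 5 X^{2}$
$\left(190 + g{\left(-33,-20 \right)}\right)^{2} = \left(190 + 5 \left(-33\right)^{2}\right)^{2} = \left(190 + 5 \cdot 1089\right)^{2} = \left(190 + 5445\right)^{2} = 5635^{2} = 31753225$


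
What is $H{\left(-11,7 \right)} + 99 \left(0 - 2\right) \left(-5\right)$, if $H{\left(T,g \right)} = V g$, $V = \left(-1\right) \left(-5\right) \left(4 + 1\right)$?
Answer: $1165$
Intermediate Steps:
$V = 25$ ($V = 5 \cdot 5 = 25$)
$H{\left(T,g \right)} = 25 g$
$H{\left(-11,7 \right)} + 99 \left(0 - 2\right) \left(-5\right) = 25 \cdot 7 + 99 \left(0 - 2\right) \left(-5\right) = 175 + 99 \left(\left(-2\right) \left(-5\right)\right) = 175 + 99 \cdot 10 = 175 + 990 = 1165$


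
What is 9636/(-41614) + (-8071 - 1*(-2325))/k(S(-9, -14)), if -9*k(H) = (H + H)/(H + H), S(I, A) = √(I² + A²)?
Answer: 1076008380/20807 ≈ 51714.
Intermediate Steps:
S(I, A) = √(A² + I²)
k(H) = -⅑ (k(H) = -(H + H)/(9*(H + H)) = -2*H/(9*(2*H)) = -2*H*1/(2*H)/9 = -⅑*1 = -⅑)
9636/(-41614) + (-8071 - 1*(-2325))/k(S(-9, -14)) = 9636/(-41614) + (-8071 - 1*(-2325))/(-⅑) = 9636*(-1/41614) + (-8071 + 2325)*(-9) = -4818/20807 - 5746*(-9) = -4818/20807 + 51714 = 1076008380/20807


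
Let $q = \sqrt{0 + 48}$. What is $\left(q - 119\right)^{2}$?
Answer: $14209 - 952 \sqrt{3} \approx 12560.0$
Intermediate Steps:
$q = 4 \sqrt{3}$ ($q = \sqrt{48} = 4 \sqrt{3} \approx 6.9282$)
$\left(q - 119\right)^{2} = \left(4 \sqrt{3} - 119\right)^{2} = \left(-119 + 4 \sqrt{3}\right)^{2}$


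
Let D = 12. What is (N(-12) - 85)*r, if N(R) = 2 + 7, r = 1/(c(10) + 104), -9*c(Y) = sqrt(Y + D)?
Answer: -320112/438037 - 342*sqrt(22)/438037 ≈ -0.73445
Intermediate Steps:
c(Y) = -sqrt(12 + Y)/9 (c(Y) = -sqrt(Y + 12)/9 = -sqrt(12 + Y)/9)
r = 1/(104 - sqrt(22)/9) (r = 1/(-sqrt(12 + 10)/9 + 104) = 1/(-sqrt(22)/9 + 104) = 1/(104 - sqrt(22)/9) ≈ 0.0096638)
N(R) = 9
(N(-12) - 85)*r = (9 - 85)*(4212/438037 + 9*sqrt(22)/876074) = -76*(4212/438037 + 9*sqrt(22)/876074) = -320112/438037 - 342*sqrt(22)/438037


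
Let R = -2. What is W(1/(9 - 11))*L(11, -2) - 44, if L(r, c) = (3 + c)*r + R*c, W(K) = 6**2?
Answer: 496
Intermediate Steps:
W(K) = 36
L(r, c) = -2*c + r*(3 + c) (L(r, c) = (3 + c)*r - 2*c = r*(3 + c) - 2*c = -2*c + r*(3 + c))
W(1/(9 - 11))*L(11, -2) - 44 = 36*(-2*(-2) + 3*11 - 2*11) - 44 = 36*(4 + 33 - 22) - 44 = 36*15 - 44 = 540 - 44 = 496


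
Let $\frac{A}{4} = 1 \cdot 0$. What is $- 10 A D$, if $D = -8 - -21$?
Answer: $0$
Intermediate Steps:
$D = 13$ ($D = -8 + 21 = 13$)
$A = 0$ ($A = 4 \cdot 1 \cdot 0 = 4 \cdot 0 = 0$)
$- 10 A D = \left(-10\right) 0 \cdot 13 = 0 \cdot 13 = 0$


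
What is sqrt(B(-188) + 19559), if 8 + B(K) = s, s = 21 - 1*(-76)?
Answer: 8*sqrt(307) ≈ 140.17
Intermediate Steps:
s = 97 (s = 21 + 76 = 97)
B(K) = 89 (B(K) = -8 + 97 = 89)
sqrt(B(-188) + 19559) = sqrt(89 + 19559) = sqrt(19648) = 8*sqrt(307)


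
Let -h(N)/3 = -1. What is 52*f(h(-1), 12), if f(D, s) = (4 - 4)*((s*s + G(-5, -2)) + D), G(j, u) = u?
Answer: 0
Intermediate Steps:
h(N) = 3 (h(N) = -3*(-1) = 3)
f(D, s) = 0 (f(D, s) = (4 - 4)*((s*s - 2) + D) = 0*((s² - 2) + D) = 0*((-2 + s²) + D) = 0*(-2 + D + s²) = 0)
52*f(h(-1), 12) = 52*0 = 0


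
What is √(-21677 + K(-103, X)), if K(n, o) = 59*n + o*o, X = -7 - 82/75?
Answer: I*√155747801/75 ≈ 166.4*I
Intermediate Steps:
X = -607/75 (X = -7 - 82*1/75 = -7 - 82/75 = -607/75 ≈ -8.0933)
K(n, o) = o² + 59*n (K(n, o) = 59*n + o² = o² + 59*n)
√(-21677 + K(-103, X)) = √(-21677 + ((-607/75)² + 59*(-103))) = √(-21677 + (368449/5625 - 6077)) = √(-21677 - 33814676/5625) = √(-155747801/5625) = I*√155747801/75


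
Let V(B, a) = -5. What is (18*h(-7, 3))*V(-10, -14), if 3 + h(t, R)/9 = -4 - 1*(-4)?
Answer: 2430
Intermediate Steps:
h(t, R) = -27 (h(t, R) = -27 + 9*(-4 - 1*(-4)) = -27 + 9*(-4 + 4) = -27 + 9*0 = -27 + 0 = -27)
(18*h(-7, 3))*V(-10, -14) = (18*(-27))*(-5) = -486*(-5) = 2430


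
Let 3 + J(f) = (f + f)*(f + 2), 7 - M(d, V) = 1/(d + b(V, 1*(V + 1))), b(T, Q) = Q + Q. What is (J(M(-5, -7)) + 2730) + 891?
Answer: 1082562/289 ≈ 3745.9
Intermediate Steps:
b(T, Q) = 2*Q
M(d, V) = 7 - 1/(2 + d + 2*V) (M(d, V) = 7 - 1/(d + 2*(1*(V + 1))) = 7 - 1/(d + 2*(1*(1 + V))) = 7 - 1/(d + 2*(1 + V)) = 7 - 1/(d + (2 + 2*V)) = 7 - 1/(2 + d + 2*V))
J(f) = -3 + 2*f*(2 + f) (J(f) = -3 + (f + f)*(f + 2) = -3 + (2*f)*(2 + f) = -3 + 2*f*(2 + f))
(J(M(-5, -7)) + 2730) + 891 = ((-3 + 2*((13 + 7*(-5) + 14*(-7))/(2 - 5 + 2*(-7)))² + 4*((13 + 7*(-5) + 14*(-7))/(2 - 5 + 2*(-7)))) + 2730) + 891 = ((-3 + 2*((13 - 35 - 98)/(2 - 5 - 14))² + 4*((13 - 35 - 98)/(2 - 5 - 14))) + 2730) + 891 = ((-3 + 2*(-120/(-17))² + 4*(-120/(-17))) + 2730) + 891 = ((-3 + 2*(-1/17*(-120))² + 4*(-1/17*(-120))) + 2730) + 891 = ((-3 + 2*(120/17)² + 4*(120/17)) + 2730) + 891 = ((-3 + 2*(14400/289) + 480/17) + 2730) + 891 = ((-3 + 28800/289 + 480/17) + 2730) + 891 = (36093/289 + 2730) + 891 = 825063/289 + 891 = 1082562/289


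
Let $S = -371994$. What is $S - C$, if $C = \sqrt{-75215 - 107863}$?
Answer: $-371994 - 3 i \sqrt{20342} \approx -3.7199 \cdot 10^{5} - 427.88 i$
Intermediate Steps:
$C = 3 i \sqrt{20342}$ ($C = \sqrt{-183078} = 3 i \sqrt{20342} \approx 427.88 i$)
$S - C = -371994 - 3 i \sqrt{20342}$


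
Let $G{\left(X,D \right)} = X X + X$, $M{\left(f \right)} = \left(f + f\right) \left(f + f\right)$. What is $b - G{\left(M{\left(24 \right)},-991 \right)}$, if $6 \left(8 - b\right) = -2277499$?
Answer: $- \frac{29586773}{6} \approx -4.9311 \cdot 10^{6}$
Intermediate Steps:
$M{\left(f \right)} = 4 f^{2}$ ($M{\left(f \right)} = 2 f 2 f = 4 f^{2}$)
$b = \frac{2277547}{6}$ ($b = 8 - - \frac{2277499}{6} = 8 + \frac{2277499}{6} = \frac{2277547}{6} \approx 3.7959 \cdot 10^{5}$)
$G{\left(X,D \right)} = X + X^{2}$ ($G{\left(X,D \right)} = X^{2} + X = X + X^{2}$)
$b - G{\left(M{\left(24 \right)},-991 \right)} = \frac{2277547}{6} - 4 \cdot 24^{2} \left(1 + 4 \cdot 24^{2}\right) = \frac{2277547}{6} - 4 \cdot 576 \left(1 + 4 \cdot 576\right) = \frac{2277547}{6} - 2304 \left(1 + 2304\right) = \frac{2277547}{6} - 2304 \cdot 2305 = \frac{2277547}{6} - 5310720 = - \frac{29586773}{6}$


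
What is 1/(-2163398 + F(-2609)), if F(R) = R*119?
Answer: -1/2473869 ≈ -4.0422e-7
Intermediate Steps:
F(R) = 119*R
1/(-2163398 + F(-2609)) = 1/(-2163398 + 119*(-2609)) = 1/(-2163398 - 310471) = 1/(-2473869) = -1/2473869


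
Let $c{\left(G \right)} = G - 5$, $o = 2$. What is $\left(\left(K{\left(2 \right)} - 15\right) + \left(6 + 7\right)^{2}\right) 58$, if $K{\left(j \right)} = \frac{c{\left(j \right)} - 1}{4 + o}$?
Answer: $\frac{26680}{3} \approx 8893.3$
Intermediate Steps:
$c{\left(G \right)} = -5 + G$ ($c{\left(G \right)} = G - 5 = -5 + G$)
$K{\left(j \right)} = -1 + \frac{j}{6}$ ($K{\left(j \right)} = \frac{\left(-5 + j\right) - 1}{4 + 2} = \frac{-6 + j}{6} = \left(-6 + j\right) \frac{1}{6} = -1 + \frac{j}{6}$)
$\left(\left(K{\left(2 \right)} - 15\right) + \left(6 + 7\right)^{2}\right) 58 = \left(\left(\left(-1 + \frac{1}{6} \cdot 2\right) - 15\right) + \left(6 + 7\right)^{2}\right) 58 = \left(\left(\left(-1 + \frac{1}{3}\right) - 15\right) + 13^{2}\right) 58 = \left(\left(- \frac{2}{3} - 15\right) + 169\right) 58 = \left(- \frac{47}{3} + 169\right) 58 = \frac{460}{3} \cdot 58 = \frac{26680}{3}$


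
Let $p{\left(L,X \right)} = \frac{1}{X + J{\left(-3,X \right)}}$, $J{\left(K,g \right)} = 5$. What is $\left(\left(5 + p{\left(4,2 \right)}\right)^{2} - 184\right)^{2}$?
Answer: $\frac{59598400}{2401} \approx 24822.0$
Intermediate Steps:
$p{\left(L,X \right)} = \frac{1}{5 + X}$ ($p{\left(L,X \right)} = \frac{1}{X + 5} = \frac{1}{5 + X}$)
$\left(\left(5 + p{\left(4,2 \right)}\right)^{2} - 184\right)^{2} = \left(\left(5 + \frac{1}{5 + 2}\right)^{2} - 184\right)^{2} = \left(\left(5 + \frac{1}{7}\right)^{2} - 184\right)^{2} = \left(\left(\frac{36}{7}\right)^{2} - 184\right)^{2} = \left(\frac{1296}{49} - 184\right)^{2} = \left(- \frac{7720}{49}\right)^{2} = \frac{59598400}{2401}$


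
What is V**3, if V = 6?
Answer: 216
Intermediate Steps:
V**3 = 6**3 = 216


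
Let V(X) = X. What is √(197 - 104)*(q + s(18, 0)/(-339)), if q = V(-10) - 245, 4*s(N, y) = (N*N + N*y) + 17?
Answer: -346121*√93/1356 ≈ -2461.6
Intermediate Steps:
s(N, y) = 17/4 + N²/4 + N*y/4 (s(N, y) = ((N*N + N*y) + 17)/4 = ((N² + N*y) + 17)/4 = (17 + N² + N*y)/4 = 17/4 + N²/4 + N*y/4)
q = -255 (q = -10 - 245 = -255)
√(197 - 104)*(q + s(18, 0)/(-339)) = √(197 - 104)*(-255 + (17/4 + (¼)*18² + (¼)*18*0)/(-339)) = √93*(-255 + (17/4 + (¼)*324 + 0)*(-1/339)) = √93*(-255 + (17/4 + 81 + 0)*(-1/339)) = √93*(-255 + (341/4)*(-1/339)) = √93*(-255 - 341/1356) = √93*(-346121/1356) = -346121*√93/1356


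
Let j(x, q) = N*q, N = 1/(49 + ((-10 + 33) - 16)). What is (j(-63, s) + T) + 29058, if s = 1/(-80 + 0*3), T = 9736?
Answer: 173797119/4480 ≈ 38794.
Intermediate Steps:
s = -1/80 (s = 1/(-80 + 0) = 1/(-80) = -1/80 ≈ -0.012500)
N = 1/56 (N = 1/(49 + (23 - 16)) = 1/(49 + 7) = 1/56 ≈ 0.017857)
j(x, q) = q/56
(j(-63, s) + T) + 29058 = ((1/56)*(-1/80) + 9736) + 29058 = (-1/4480 + 9736) + 29058 = 43617279/4480 + 29058 = 173797119/4480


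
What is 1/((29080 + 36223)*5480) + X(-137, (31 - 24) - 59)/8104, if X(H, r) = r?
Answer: -2326091847/362512625720 ≈ -0.0064166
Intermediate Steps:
1/((29080 + 36223)*5480) + X(-137, (31 - 24) - 59)/8104 = 1/((29080 + 36223)*5480) + ((31 - 24) - 59)/8104 = (1/5480)/65303 + (7 - 59)*(1/8104) = (1/65303)*(1/5480) - 52*1/8104 = 1/357860440 - 13/2026 = -2326091847/362512625720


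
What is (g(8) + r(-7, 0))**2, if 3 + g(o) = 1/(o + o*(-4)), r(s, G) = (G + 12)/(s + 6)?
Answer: 130321/576 ≈ 226.25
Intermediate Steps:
r(s, G) = (12 + G)/(6 + s)
g(o) = -3 - 1/(3*o) (g(o) = -3 + 1/(o + o*(-4)) = -3 + 1/(o - 4*o) = -3 + 1/(-3*o) = -3 - 1/(3*o))
(g(8) + r(-7, 0))**2 = ((-3 - 1/3/8) + (12 + 0)/(6 - 7))**2 = ((-3 - 1/3*1/8) + 12/(-1))**2 = ((-3 - 1/24) - 1*12)**2 = (-73/24 - 12)**2 = (-361/24)**2 = 130321/576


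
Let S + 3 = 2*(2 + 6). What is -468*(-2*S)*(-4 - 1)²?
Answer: 304200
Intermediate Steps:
S = 13 (S = -3 + 2*(2 + 6) = -3 + 2*8 = -3 + 16 = 13)
-468*(-2*S)*(-4 - 1)² = -468*(-2*13)*(-4 - 1)² = -(-12168)*(-5)² = -(-12168)*25 = -468*(-650) = 304200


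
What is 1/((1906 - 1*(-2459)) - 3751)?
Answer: 1/614 ≈ 0.0016287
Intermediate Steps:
1/((1906 - 1*(-2459)) - 3751) = 1/((1906 + 2459) - 3751) = 1/(4365 - 3751) = 1/614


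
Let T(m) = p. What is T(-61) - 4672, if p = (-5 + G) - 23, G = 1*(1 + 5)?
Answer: -4694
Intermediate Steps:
G = 6 (G = 1*6 = 6)
p = -22 (p = (-5 + 6) - 23 = 1 - 23 = -22)
T(m) = -22
T(-61) - 4672 = -22 - 4672 = -4694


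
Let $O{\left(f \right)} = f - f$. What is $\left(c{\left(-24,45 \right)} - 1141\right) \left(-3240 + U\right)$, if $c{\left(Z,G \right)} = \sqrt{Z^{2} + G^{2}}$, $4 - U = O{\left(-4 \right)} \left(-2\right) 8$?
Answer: $3527240$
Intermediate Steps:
$O{\left(f \right)} = 0$
$U = 4$ ($U = 4 - 0 \left(-2\right) 8 = 4 - 0 \cdot 8 = 4 - 0 = 4 + 0 = 4$)
$c{\left(Z,G \right)} = \sqrt{G^{2} + Z^{2}}$
$\left(c{\left(-24,45 \right)} - 1141\right) \left(-3240 + U\right) = \left(\sqrt{45^{2} + \left(-24\right)^{2}} - 1141\right) \left(-3240 + 4\right) = \left(\sqrt{2025 + 576} - 1141\right) \left(-3236\right) = \left(\sqrt{2601} - 1141\right) \left(-3236\right) = \left(51 - 1141\right) \left(-3236\right) = \left(-1090\right) \left(-3236\right) = 3527240$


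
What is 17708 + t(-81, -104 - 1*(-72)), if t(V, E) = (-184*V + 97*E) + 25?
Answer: 29533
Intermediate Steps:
t(V, E) = 25 - 184*V + 97*E
17708 + t(-81, -104 - 1*(-72)) = 17708 + (25 - 184*(-81) + 97*(-104 - 1*(-72))) = 17708 + (25 + 14904 + 97*(-104 + 72)) = 17708 + (25 + 14904 + 97*(-32)) = 17708 + (25 + 14904 - 3104) = 17708 + 11825 = 29533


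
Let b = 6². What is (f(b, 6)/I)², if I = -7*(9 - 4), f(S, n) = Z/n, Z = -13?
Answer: 169/44100 ≈ 0.0038322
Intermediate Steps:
b = 36
f(S, n) = -13/n
I = -35 (I = -7*5 = -35)
(f(b, 6)/I)² = (-13/6/(-35))² = (-13*⅙*(-1/35))² = (-13/6*(-1/35))² = (13/210)² = 169/44100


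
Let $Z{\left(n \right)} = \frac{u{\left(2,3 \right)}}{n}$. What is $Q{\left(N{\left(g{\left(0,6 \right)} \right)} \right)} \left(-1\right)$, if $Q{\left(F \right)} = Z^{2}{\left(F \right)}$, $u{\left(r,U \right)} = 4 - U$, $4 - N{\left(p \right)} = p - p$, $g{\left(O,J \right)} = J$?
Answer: $- \frac{1}{16} \approx -0.0625$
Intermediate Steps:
$N{\left(p \right)} = 4$ ($N{\left(p \right)} = 4 - \left(p - p\right) = 4 - 0 = 4 + 0 = 4$)
$Z{\left(n \right)} = \frac{1}{n}$ ($Z{\left(n \right)} = \frac{4 - 3}{n} = 1 \frac{1}{n} = \frac{1}{n}$)
$Q{\left(F \right)} = \frac{1}{F^{2}}$ ($Q{\left(F \right)} = \left(\frac{1}{F}\right)^{2} = \frac{1}{F^{2}}$)
$Q{\left(N{\left(g{\left(0,6 \right)} \right)} \right)} \left(-1\right) = \frac{1}{16} \left(-1\right) = - \frac{1}{16}$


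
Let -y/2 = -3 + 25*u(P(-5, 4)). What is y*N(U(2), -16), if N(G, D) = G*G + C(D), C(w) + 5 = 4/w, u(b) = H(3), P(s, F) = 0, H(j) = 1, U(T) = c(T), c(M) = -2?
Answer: 55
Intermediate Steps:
U(T) = -2
u(b) = 1
C(w) = -5 + 4/w
y = -44 (y = -2*(-3 + 25*1) = -2*(-3 + 25) = -2*22 = -44)
N(G, D) = -5 + G² + 4/D (N(G, D) = G*G + (-5 + 4/D) = G² + (-5 + 4/D) = -5 + G² + 4/D)
y*N(U(2), -16) = -44*(-5 + (-2)² + 4/(-16)) = -44*(-5 + 4 + 4*(-1/16)) = -44*(-5 + 4 - ¼) = -44*(-5/4) = 55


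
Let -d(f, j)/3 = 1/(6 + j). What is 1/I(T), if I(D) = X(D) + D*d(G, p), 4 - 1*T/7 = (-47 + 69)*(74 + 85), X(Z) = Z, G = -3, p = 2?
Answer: -4/61145 ≈ -6.5418e-5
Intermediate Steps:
d(f, j) = -3/(6 + j)
T = -24458 (T = 28 - 7*(-47 + 69)*(74 + 85) = 28 - 154*159 = 28 - 7*3498 = 28 - 24486 = -24458)
I(D) = 5*D/8 (I(D) = D + D*(-3/(6 + 2)) = D + D*(-3/8) = D - 3*D/8 = 5*D/8)
1/I(T) = 1/((5/8)*(-24458)) = 1/(-61145/4) = -4/61145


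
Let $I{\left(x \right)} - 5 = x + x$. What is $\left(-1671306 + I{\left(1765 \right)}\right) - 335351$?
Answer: $-2003122$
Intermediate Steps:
$I{\left(x \right)} = 5 + 2 x$ ($I{\left(x \right)} = 5 + \left(x + x\right) = 5 + 2 x$)
$\left(-1671306 + I{\left(1765 \right)}\right) - 335351 = \left(-1671306 + \left(5 + 2 \cdot 1765\right)\right) - 335351 = \left(-1671306 + \left(5 + 3530\right)\right) - 335351 = \left(-1671306 + 3535\right) - 335351 = -1667771 - 335351 = -2003122$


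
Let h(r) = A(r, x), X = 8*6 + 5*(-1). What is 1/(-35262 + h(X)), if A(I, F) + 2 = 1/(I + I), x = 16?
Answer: -86/3032703 ≈ -2.8358e-5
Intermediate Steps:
X = 43 (X = 48 - 5 = 43)
A(I, F) = -2 + 1/(2*I) (A(I, F) = -2 + 1/(I + I) = -2 + 1/(2*I))
h(r) = -2 + 1/(2*r)
1/(-35262 + h(X)) = 1/(-35262 + (-2 + (1/2)/43)) = 1/(-35262 + (-2 + (1/2)*(1/43))) = 1/(-35262 + (-2 + 1/86)) = 1/(-35262 - 171/86) = 1/(-3032703/86) = -86/3032703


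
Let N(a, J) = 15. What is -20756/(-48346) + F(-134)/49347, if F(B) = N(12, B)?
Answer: 170828587/397621677 ≈ 0.42963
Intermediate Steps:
F(B) = 15
-20756/(-48346) + F(-134)/49347 = -20756/(-48346) + 15/49347 = -20756*(-1/48346) + 15*(1/49347) = 10378/24173 + 5/16449 = 170828587/397621677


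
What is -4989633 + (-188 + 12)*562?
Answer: -5088545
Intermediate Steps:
-4989633 + (-188 + 12)*562 = -4989633 - 176*562 = -4989633 - 98912 = -5088545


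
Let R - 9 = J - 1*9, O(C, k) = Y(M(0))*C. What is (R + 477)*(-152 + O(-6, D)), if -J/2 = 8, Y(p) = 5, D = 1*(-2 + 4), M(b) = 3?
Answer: -83902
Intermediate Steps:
D = 2 (D = 1*2 = 2)
J = -16 (J = -2*8 = -16)
O(C, k) = 5*C
R = -16 (R = 9 + (-16 - 1*9) = 9 + (-16 - 9) = 9 - 25 = -16)
(R + 477)*(-152 + O(-6, D)) = (-16 + 477)*(-152 + 5*(-6)) = 461*(-152 - 30) = 461*(-182) = -83902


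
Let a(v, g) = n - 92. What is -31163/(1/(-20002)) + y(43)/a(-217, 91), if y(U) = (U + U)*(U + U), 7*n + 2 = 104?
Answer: 168920324460/271 ≈ 6.2332e+8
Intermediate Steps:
n = 102/7 (n = -2/7 + (⅐)*104 = -2/7 + 104/7 = 102/7 ≈ 14.571)
a(v, g) = -542/7 (a(v, g) = 102/7 - 92 = -542/7)
y(U) = 4*U² (y(U) = (2*U)*(2*U) = 4*U²)
-31163/(1/(-20002)) + y(43)/a(-217, 91) = -31163/(1/(-20002)) + (4*43²)/(-542/7) = -31163/(-1/20002) + (4*1849)*(-7/542) = -31163*(-20002) + 7396*(-7/542) = 623322326 - 25886/271 = 168920324460/271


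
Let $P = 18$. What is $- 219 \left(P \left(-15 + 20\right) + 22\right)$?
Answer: $-24528$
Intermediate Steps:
$- 219 \left(P \left(-15 + 20\right) + 22\right) = - 219 \left(18 \left(-15 + 20\right) + 22\right) = - 219 \left(18 \cdot 5 + 22\right) = - 219 \left(90 + 22\right) = \left(-219\right) 112 = -24528$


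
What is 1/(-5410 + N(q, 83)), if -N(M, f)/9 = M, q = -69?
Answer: -1/4789 ≈ -0.00020881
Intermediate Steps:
N(M, f) = -9*M
1/(-5410 + N(q, 83)) = 1/(-5410 - 9*(-69)) = 1/(-5410 + 621) = 1/(-4789) = -1/4789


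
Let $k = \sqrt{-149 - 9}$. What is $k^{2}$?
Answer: $-158$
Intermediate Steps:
$k = i \sqrt{158}$ ($k = \sqrt{-149 - 9} = \sqrt{-158} = i \sqrt{158} \approx 12.57 i$)
$k^{2} = \left(i \sqrt{158}\right)^{2} = -158$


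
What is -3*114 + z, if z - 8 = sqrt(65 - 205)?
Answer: -334 + 2*I*sqrt(35) ≈ -334.0 + 11.832*I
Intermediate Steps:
z = 8 + 2*I*sqrt(35) (z = 8 + sqrt(65 - 205) = 8 + sqrt(-140) = 8 + 2*I*sqrt(35) ≈ 8.0 + 11.832*I)
-3*114 + z = -3*114 + (8 + 2*I*sqrt(35)) = -342 + (8 + 2*I*sqrt(35)) = -334 + 2*I*sqrt(35)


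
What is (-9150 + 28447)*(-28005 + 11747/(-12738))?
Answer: -6884000915789/12738 ≈ -5.4043e+8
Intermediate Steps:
(-9150 + 28447)*(-28005 + 11747/(-12738)) = 19297*(-28005 + 11747*(-1/12738)) = 19297*(-28005 - 11747/12738) = 19297*(-356739437/12738) = -6884000915789/12738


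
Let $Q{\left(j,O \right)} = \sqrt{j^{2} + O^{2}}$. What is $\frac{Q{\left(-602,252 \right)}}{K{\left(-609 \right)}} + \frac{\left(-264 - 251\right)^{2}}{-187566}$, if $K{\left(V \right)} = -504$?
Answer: $- \frac{265225}{187566} - \frac{\sqrt{2173}}{36} \approx -2.7089$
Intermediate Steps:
$Q{\left(j,O \right)} = \sqrt{O^{2} + j^{2}}$
$\frac{Q{\left(-602,252 \right)}}{K{\left(-609 \right)}} + \frac{\left(-264 - 251\right)^{2}}{-187566} = \frac{\sqrt{252^{2} + \left(-602\right)^{2}}}{-504} + \frac{\left(-264 - 251\right)^{2}}{-187566} = \sqrt{63504 + 362404} \left(- \frac{1}{504}\right) + \left(-515\right)^{2} \left(- \frac{1}{187566}\right) = \sqrt{425908} \left(- \frac{1}{504}\right) + 265225 \left(- \frac{1}{187566}\right) = 14 \sqrt{2173} \left(- \frac{1}{504}\right) - \frac{265225}{187566} = - \frac{\sqrt{2173}}{36} - \frac{265225}{187566} = - \frac{265225}{187566} - \frac{\sqrt{2173}}{36}$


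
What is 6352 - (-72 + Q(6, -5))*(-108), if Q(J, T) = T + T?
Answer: -2504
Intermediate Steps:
Q(J, T) = 2*T
6352 - (-72 + Q(6, -5))*(-108) = 6352 - (-72 + 2*(-5))*(-108) = 6352 - (-72 - 10)*(-108) = 6352 - (-82)*(-108) = 6352 - 1*8856 = 6352 - 8856 = -2504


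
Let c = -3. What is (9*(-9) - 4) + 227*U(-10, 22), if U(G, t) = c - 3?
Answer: -1447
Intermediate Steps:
U(G, t) = -6 (U(G, t) = -3 - 3 = -6)
(9*(-9) - 4) + 227*U(-10, 22) = (9*(-9) - 4) + 227*(-6) = (-81 - 4) - 1362 = -85 - 1362 = -1447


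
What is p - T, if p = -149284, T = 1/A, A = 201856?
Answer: -30133871105/201856 ≈ -1.4928e+5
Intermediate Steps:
T = 1/201856 ≈ 4.9540e-6
p - T = -149284 - 1*1/201856 = -149284 - 1/201856 = -30133871105/201856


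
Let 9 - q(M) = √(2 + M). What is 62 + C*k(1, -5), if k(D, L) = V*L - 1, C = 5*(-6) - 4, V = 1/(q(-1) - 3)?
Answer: 130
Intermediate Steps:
q(M) = 9 - √(2 + M)
V = ⅕ (V = 1/((9 - √(2 - 1)) - 3) = 1/((9 - √1) - 3) = 1/((9 - 1*1) - 3) = 1/((9 - 1) - 3) = 1/(8 - 3) = 1/5 = ⅕ ≈ 0.20000)
C = -34 (C = -30 - 4 = -34)
k(D, L) = -1 + L/5 (k(D, L) = L/5 - 1 = -1 + L/5)
62 + C*k(1, -5) = 62 - 34*(-1 + (⅕)*(-5)) = 62 - 34*(-1 - 1) = 62 - 34*(-2) = 62 + 68 = 130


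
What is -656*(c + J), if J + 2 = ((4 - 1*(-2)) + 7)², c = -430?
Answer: 172528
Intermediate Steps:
J = 167 (J = -2 + ((4 - 1*(-2)) + 7)² = -2 + ((4 + 2) + 7)² = -2 + (6 + 7)² = -2 + 13² = -2 + 169 = 167)
-656*(c + J) = -656*(-430 + 167) = -656*(-263) = 172528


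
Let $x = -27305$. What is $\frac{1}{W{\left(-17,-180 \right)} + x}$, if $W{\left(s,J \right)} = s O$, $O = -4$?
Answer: $- \frac{1}{27237} \approx -3.6715 \cdot 10^{-5}$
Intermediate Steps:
$W{\left(s,J \right)} = - 4 s$ ($W{\left(s,J \right)} = s \left(-4\right) = - 4 s$)
$\frac{1}{W{\left(-17,-180 \right)} + x} = \frac{1}{\left(-4\right) \left(-17\right) - 27305} = \frac{1}{68 - 27305} = \frac{1}{-27237} = - \frac{1}{27237}$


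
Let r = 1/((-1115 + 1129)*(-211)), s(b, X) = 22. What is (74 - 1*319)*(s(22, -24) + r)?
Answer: -2274545/422 ≈ -5389.9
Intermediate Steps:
r = -1/2954 (r = -1/211/14 = (1/14)*(-1/211) = -1/2954 ≈ -0.00033852)
(74 - 1*319)*(s(22, -24) + r) = (74 - 1*319)*(22 - 1/2954) = (74 - 319)*(64987/2954) = -245*64987/2954 = -2274545/422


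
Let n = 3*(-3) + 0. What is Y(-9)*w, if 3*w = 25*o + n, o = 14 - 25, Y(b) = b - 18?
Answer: 2556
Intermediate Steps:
Y(b) = -18 + b
n = -9 (n = -9 + 0 = -9)
o = -11
w = -284/3 (w = (25*(-11) - 9)/3 = (-275 - 9)/3 = (1/3)*(-284) = -284/3 ≈ -94.667)
Y(-9)*w = (-18 - 9)*(-284/3) = -27*(-284/3) = 2556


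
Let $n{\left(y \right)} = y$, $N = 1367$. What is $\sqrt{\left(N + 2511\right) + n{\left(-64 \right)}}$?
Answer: $\sqrt{3814} \approx 61.758$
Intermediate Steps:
$\sqrt{\left(N + 2511\right) + n{\left(-64 \right)}} = \sqrt{\left(1367 + 2511\right) - 64} = \sqrt{3878 - 64} = \sqrt{3814}$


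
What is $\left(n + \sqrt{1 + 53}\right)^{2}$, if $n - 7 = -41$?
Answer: $1210 - 204 \sqrt{6} \approx 710.3$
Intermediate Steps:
$n = -34$ ($n = 7 - 41 = -34$)
$\left(n + \sqrt{1 + 53}\right)^{2} = \left(-34 + \sqrt{1 + 53}\right)^{2} = \left(-34 + \sqrt{54}\right)^{2} = \left(-34 + 3 \sqrt{6}\right)^{2}$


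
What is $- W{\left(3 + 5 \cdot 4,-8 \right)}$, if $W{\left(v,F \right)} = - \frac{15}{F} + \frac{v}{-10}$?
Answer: $\frac{17}{40} \approx 0.425$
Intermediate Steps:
$W{\left(v,F \right)} = - \frac{15}{F} - \frac{v}{10}$ ($W{\left(v,F \right)} = - \frac{15}{F} + v \left(- \frac{1}{10}\right) = - \frac{15}{F} - \frac{v}{10}$)
$- W{\left(3 + 5 \cdot 4,-8 \right)} = - (- \frac{15}{-8} - \frac{3 + 5 \cdot 4}{10}) = - (\left(-15\right) \left(- \frac{1}{8}\right) - \frac{3 + 20}{10}) = - (\frac{15}{8} - \frac{23}{10}) = \left(-1\right) \left(- \frac{17}{40}\right) = \frac{17}{40}$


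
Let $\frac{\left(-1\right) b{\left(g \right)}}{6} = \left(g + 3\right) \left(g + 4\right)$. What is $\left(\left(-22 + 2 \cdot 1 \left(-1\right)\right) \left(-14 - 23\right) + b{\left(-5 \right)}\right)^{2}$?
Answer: $767376$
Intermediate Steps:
$b{\left(g \right)} = - 6 \left(3 + g\right) \left(4 + g\right)$ ($b{\left(g \right)} = - 6 \left(g + 3\right) \left(g + 4\right) = - 6 \left(3 + g\right) \left(4 + g\right)$)
$\left(\left(-22 + 2 \cdot 1 \left(-1\right)\right) \left(-14 - 23\right) + b{\left(-5 \right)}\right)^{2} = \left(\left(-22 + 2 \cdot 1 \left(-1\right)\right) \left(-14 - 23\right) - \left(-138 + 150\right)\right)^{2} = \left(\left(-22 + 2 \left(-1\right)\right) \left(-37\right) - 12\right)^{2} = \left(\left(-22 - 2\right) \left(-37\right) - 12\right)^{2} = \left(\left(-24\right) \left(-37\right) - 12\right)^{2} = \left(888 - 12\right)^{2} = 876^{2} = 767376$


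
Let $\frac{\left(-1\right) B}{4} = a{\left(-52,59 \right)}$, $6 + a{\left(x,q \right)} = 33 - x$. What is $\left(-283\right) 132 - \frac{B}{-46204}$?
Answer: $- \frac{431499235}{11551} \approx -37356.0$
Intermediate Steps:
$a{\left(x,q \right)} = 27 - x$ ($a{\left(x,q \right)} = -6 - \left(-33 + x\right) = 27 - x$)
$B = -316$ ($B = - 4 \left(27 - -52\right) = - 4 \left(27 + 52\right) = \left(-4\right) 79 = -316$)
$\left(-283\right) 132 - \frac{B}{-46204} = \left(-283\right) 132 - - \frac{316}{-46204} = -37356 - \left(-316\right) \left(- \frac{1}{46204}\right) = -37356 - \frac{79}{11551} = - \frac{431499235}{11551}$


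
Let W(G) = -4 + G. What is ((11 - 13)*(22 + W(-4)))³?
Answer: -21952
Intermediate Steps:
((11 - 13)*(22 + W(-4)))³ = ((11 - 13)*(22 + (-4 - 4)))³ = (-2*(22 - 8))³ = (-2*14)³ = (-28)³ = -21952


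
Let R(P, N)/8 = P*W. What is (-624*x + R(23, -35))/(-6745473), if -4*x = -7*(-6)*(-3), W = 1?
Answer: 19472/6745473 ≈ 0.0028867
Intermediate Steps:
x = 63/2 (x = -(-7*(-6))*(-3)/4 = -21*(-3)/2 = -¼*(-126) = 63/2 ≈ 31.500)
R(P, N) = 8*P (R(P, N) = 8*(P*1) = 8*P)
(-624*x + R(23, -35))/(-6745473) = (-624*63/2 + 8*23)/(-6745473) = (-19656 + 184)*(-1/6745473) = -19472*(-1/6745473) = 19472/6745473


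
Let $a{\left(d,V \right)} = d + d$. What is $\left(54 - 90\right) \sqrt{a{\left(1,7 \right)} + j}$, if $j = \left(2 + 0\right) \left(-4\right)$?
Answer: $- 36 i \sqrt{6} \approx - 88.182 i$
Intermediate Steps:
$j = -8$ ($j = 2 \left(-4\right) = -8$)
$a{\left(d,V \right)} = 2 d$
$\left(54 - 90\right) \sqrt{a{\left(1,7 \right)} + j} = \left(54 - 90\right) \sqrt{2 \cdot 1 - 8} = - 36 \sqrt{2 - 8} = - 36 \sqrt{-6} = - 36 i \sqrt{6}$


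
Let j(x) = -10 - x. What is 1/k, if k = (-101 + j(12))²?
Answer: 1/15129 ≈ 6.6098e-5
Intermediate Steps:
k = 15129 (k = (-101 + (-10 - 1*12))² = (-101 + (-10 - 12))² = (-101 - 22)² = (-123)² = 15129)
1/k = 1/15129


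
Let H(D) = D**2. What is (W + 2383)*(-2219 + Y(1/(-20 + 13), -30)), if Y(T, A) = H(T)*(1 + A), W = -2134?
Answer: -27081240/49 ≈ -5.5268e+5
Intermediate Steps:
Y(T, A) = T**2*(1 + A)
(W + 2383)*(-2219 + Y(1/(-20 + 13), -30)) = (-2134 + 2383)*(-2219 + (1/(-20 + 13))**2*(1 - 30)) = 249*(-2219 + (1/(-7))**2*(-29)) = 249*(-2219 + (-1/7)**2*(-29)) = 249*(-2219 + (1/49)*(-29)) = 249*(-2219 - 29/49) = 249*(-108760/49) = -27081240/49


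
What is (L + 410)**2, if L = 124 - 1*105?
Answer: 184041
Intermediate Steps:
L = 19 (L = 124 - 105 = 19)
(L + 410)**2 = (19 + 410)**2 = 429**2 = 184041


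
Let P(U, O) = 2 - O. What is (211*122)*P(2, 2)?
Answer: 0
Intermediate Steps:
(211*122)*P(2, 2) = (211*122)*(2 - 1*2) = 25742*(2 - 2) = 25742*0 = 0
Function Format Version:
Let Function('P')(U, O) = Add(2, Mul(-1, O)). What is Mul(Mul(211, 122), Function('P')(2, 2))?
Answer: 0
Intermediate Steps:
Mul(Mul(211, 122), Function('P')(2, 2)) = Mul(Mul(211, 122), Add(2, Mul(-1, 2))) = Mul(25742, Add(2, -2)) = Mul(25742, 0) = 0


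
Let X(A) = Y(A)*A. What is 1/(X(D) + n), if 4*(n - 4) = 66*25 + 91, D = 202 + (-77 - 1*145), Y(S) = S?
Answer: 4/3357 ≈ 0.0011915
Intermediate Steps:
D = -20 (D = 202 + (-77 - 145) = 202 - 222 = -20)
X(A) = A**2 (X(A) = A*A = A**2)
n = 1757/4 (n = 4 + (66*25 + 91)/4 = 4 + (1650 + 91)/4 = 4 + (1/4)*1741 = 4 + 1741/4 = 1757/4 ≈ 439.25)
1/(X(D) + n) = 1/((-20)**2 + 1757/4) = 1/(400 + 1757/4) = 1/(3357/4) = 4/3357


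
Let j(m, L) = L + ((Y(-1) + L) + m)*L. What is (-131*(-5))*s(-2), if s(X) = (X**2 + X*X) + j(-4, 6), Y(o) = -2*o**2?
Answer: 9170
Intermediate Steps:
j(m, L) = L + L*(-2 + L + m) (j(m, L) = L + ((-2*(-1)**2 + L) + m)*L = L + ((-2*1 + L) + m)*L = L + ((-2 + L) + m)*L = L + (-2 + L + m)*L = L + L*(-2 + L + m))
s(X) = 6 + 2*X**2 (s(X) = (X**2 + X*X) + 6*(-1 + 6 - 4) = (X**2 + X**2) + 6*1 = 2*X**2 + 6 = 6 + 2*X**2)
(-131*(-5))*s(-2) = (-131*(-5))*(6 + 2*(-2)**2) = 655*(6 + 2*4) = 655*(6 + 8) = 655*14 = 9170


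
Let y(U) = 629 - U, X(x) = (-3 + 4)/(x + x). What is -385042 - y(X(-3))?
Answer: -2314027/6 ≈ -3.8567e+5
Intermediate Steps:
X(x) = 1/(2*x)
-385042 - y(X(-3)) = -385042 - (629 - 1/(2*(-3))) = -385042 - (629 - (-1)/(2*3)) = -385042 - (629 - 1*(-⅙)) = -385042 - (629 + ⅙) = -385042 - 1*3775/6 = -385042 - 3775/6 = -2314027/6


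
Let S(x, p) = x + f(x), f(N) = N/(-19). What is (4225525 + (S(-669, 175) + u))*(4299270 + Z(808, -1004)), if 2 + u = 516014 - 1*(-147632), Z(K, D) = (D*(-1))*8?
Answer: 400071552298038/19 ≈ 2.1056e+13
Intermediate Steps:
f(N) = -N/19 (f(N) = N*(-1/19) = -N/19)
S(x, p) = 18*x/19 (S(x, p) = x - x/19 = 18*x/19)
Z(K, D) = -8*D (Z(K, D) = -D*8 = -8*D)
u = 663644 (u = -2 + (516014 - 1*(-147632)) = -2 + (516014 + 147632) = -2 + 663646 = 663644)
(4225525 + (S(-669, 175) + u))*(4299270 + Z(808, -1004)) = (4225525 + ((18/19)*(-669) + 663644))*(4299270 - 8*(-1004)) = (4225525 + (-12042/19 + 663644))*(4299270 + 8032) = (4225525 + 12597194/19)*4307302 = (92882169/19)*4307302 = 400071552298038/19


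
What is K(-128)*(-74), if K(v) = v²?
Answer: -1212416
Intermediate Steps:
K(-128)*(-74) = (-128)²*(-74) = 16384*(-74) = -1212416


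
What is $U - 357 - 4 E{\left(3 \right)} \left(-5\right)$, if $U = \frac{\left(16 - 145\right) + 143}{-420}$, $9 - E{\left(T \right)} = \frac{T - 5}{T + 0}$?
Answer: $- \frac{2070601}{30} \approx -69020.0$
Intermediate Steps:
$E{\left(T \right)} = 9 - \frac{-5 + T}{T}$ ($E{\left(T \right)} = 9 - \frac{T - 5}{T + 0} = 9 - \frac{-5 + T}{T}$)
$U = - \frac{1}{30}$ ($U = \left(-129 + 143\right) \left(- \frac{1}{420}\right) = 14 \left(- \frac{1}{420}\right) = - \frac{1}{30} \approx -0.033333$)
$U - 357 - 4 E{\left(3 \right)} \left(-5\right) = - \frac{1}{30} - 357 - 4 \left(8 + \frac{5}{3}\right) \left(-5\right) = - \frac{1}{30} - 357 \left(-4\right) \frac{29}{3} \left(-5\right) = - \frac{1}{30} - 357 \left(\left(- \frac{116}{3}\right) \left(-5\right)\right) = - \frac{1}{30} - 69020 = - \frac{2070601}{30}$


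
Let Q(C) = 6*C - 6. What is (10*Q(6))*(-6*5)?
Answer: -9000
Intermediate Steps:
Q(C) = -6 + 6*C
(10*Q(6))*(-6*5) = (10*(-6 + 6*6))*(-6*5) = (10*(-6 + 36))*(-30) = (10*30)*(-30) = 300*(-30) = -9000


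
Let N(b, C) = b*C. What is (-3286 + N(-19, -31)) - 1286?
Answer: -3983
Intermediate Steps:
N(b, C) = C*b
(-3286 + N(-19, -31)) - 1286 = (-3286 - 31*(-19)) - 1286 = (-3286 + 589) - 1286 = -2697 - 1286 = -3983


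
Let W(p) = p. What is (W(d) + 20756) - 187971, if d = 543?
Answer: -166672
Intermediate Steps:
(W(d) + 20756) - 187971 = (543 + 20756) - 187971 = 21299 - 187971 = -166672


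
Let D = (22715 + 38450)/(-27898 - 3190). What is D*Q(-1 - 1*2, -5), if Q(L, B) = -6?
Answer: 183495/15544 ≈ 11.805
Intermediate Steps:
D = -61165/31088 (D = 61165/(-31088) = 61165*(-1/31088) = -61165/31088 ≈ -1.9675)
D*Q(-1 - 1*2, -5) = -61165/31088*(-6) = 183495/15544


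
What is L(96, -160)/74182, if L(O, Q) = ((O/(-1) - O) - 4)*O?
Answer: -9408/37091 ≈ -0.25365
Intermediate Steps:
L(O, Q) = O*(-4 - 2*O) (L(O, Q) = ((O*(-1) - O) - 4)*O = ((-O - O) - 4)*O = (-2*O - 4)*O = (-4 - 2*O)*O = O*(-4 - 2*O))
L(96, -160)/74182 = -2*96*(2 + 96)/74182 = -2*96*98*(1/74182) = -18816*1/74182 = -9408/37091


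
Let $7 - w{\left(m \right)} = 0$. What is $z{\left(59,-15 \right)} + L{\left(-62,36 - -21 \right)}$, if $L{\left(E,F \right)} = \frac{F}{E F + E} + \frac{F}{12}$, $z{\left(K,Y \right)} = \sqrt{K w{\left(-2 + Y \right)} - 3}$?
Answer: $\frac{4256}{899} + \sqrt{410} \approx 24.983$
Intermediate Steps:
$w{\left(m \right)} = 7$ ($w{\left(m \right)} = 7 - 0 = 7 + 0 = 7$)
$z{\left(K,Y \right)} = \sqrt{-3 + 7 K}$ ($z{\left(K,Y \right)} = \sqrt{K 7 - 3} = \sqrt{7 K - 3} = \sqrt{-3 + 7 K}$)
$L{\left(E,F \right)} = \frac{F}{12} + \frac{F}{E + E F}$ ($L{\left(E,F \right)} = \frac{F}{E + E F} + F \frac{1}{12} = \frac{F}{E + E F} + \frac{F}{12} = \frac{F}{12} + \frac{F}{E + E F}$)
$z{\left(59,-15 \right)} + L{\left(-62,36 - -21 \right)} = \sqrt{-3 + 7 \cdot 59} + \frac{\left(36 - -21\right) \left(12 - 62 - 62 \left(36 - -21\right)\right)}{12 \left(-62\right) \left(1 + \left(36 - -21\right)\right)} = \sqrt{-3 + 413} + \frac{1}{12} \left(36 + 21\right) \left(- \frac{1}{62}\right) \frac{1}{1 + \left(36 + 21\right)} \left(12 - 62 - 62 \left(36 + 21\right)\right) = \sqrt{410} + \frac{1}{12} \cdot 57 \left(- \frac{1}{62}\right) \frac{1}{1 + 57} \left(12 - 62 - 3534\right) = \sqrt{410} + \frac{1}{12} \cdot 57 \left(- \frac{1}{62}\right) \frac{1}{58} \left(12 - 62 - 3534\right) = \sqrt{410} + \frac{1}{12} \cdot 57 \left(- \frac{1}{62}\right) \frac{1}{58} \left(-3584\right) = \sqrt{410} + \frac{4256}{899} = \frac{4256}{899} + \sqrt{410}$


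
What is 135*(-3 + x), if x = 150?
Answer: 19845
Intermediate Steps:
135*(-3 + x) = 135*(-3 + 150) = 135*147 = 19845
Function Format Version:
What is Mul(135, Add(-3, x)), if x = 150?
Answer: 19845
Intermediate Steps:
Mul(135, Add(-3, x)) = Mul(135, Add(-3, 150)) = Mul(135, 147) = 19845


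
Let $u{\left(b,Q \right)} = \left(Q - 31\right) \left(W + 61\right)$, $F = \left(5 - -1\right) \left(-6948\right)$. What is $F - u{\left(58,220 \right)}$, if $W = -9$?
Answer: $-51516$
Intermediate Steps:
$F = -41688$ ($F = \left(5 + 1\right) \left(-6948\right) = 6 \left(-6948\right) = -41688$)
$u{\left(b,Q \right)} = -1612 + 52 Q$ ($u{\left(b,Q \right)} = \left(Q - 31\right) \left(-9 + 61\right) = \left(-31 + Q\right) 52 = -1612 + 52 Q$)
$F - u{\left(58,220 \right)} = -41688 - \left(-1612 + 52 \cdot 220\right) = -41688 - \left(-1612 + 11440\right) = -41688 - 9828 = -51516$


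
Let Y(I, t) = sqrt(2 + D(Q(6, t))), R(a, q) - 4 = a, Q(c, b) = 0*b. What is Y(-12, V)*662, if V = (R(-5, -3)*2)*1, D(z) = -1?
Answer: 662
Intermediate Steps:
Q(c, b) = 0
R(a, q) = 4 + a
V = -2 (V = ((4 - 5)*2)*1 = -1*2*1 = -2*1 = -2)
Y(I, t) = 1 (Y(I, t) = sqrt(2 - 1) = sqrt(1) = 1)
Y(-12, V)*662 = 1*662 = 662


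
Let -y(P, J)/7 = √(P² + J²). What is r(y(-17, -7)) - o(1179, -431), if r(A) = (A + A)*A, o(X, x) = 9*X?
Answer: 22513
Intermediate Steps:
y(P, J) = -7*√(J² + P²) (y(P, J) = -7*√(P² + J²) = -7*√(J² + P²))
r(A) = 2*A² (r(A) = (2*A)*A = 2*A²)
r(y(-17, -7)) - o(1179, -431) = 2*(-7*√((-7)² + (-17)²))² - 9*1179 = 2*(-7*√(49 + 289))² - 1*10611 = 2*(-91*√2)² - 10611 = 2*16562 - 10611 = 33124 - 10611 = 22513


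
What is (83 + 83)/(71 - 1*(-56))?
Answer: 166/127 ≈ 1.3071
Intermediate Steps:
(83 + 83)/(71 - 1*(-56)) = 166/(71 + 56) = 166/127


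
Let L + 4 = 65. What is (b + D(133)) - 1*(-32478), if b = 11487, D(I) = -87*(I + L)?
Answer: 27087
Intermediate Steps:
L = 61 (L = -4 + 65 = 61)
D(I) = -5307 - 87*I (D(I) = -87*(I + 61) = -87*(61 + I) = -5307 - 87*I)
(b + D(133)) - 1*(-32478) = (11487 + (-5307 - 87*133)) - 1*(-32478) = (11487 + (-5307 - 11571)) + 32478 = (11487 - 16878) + 32478 = -5391 + 32478 = 27087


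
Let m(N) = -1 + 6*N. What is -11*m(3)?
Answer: -187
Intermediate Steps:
-11*m(3) = -11*(-1 + 6*3) = -11*(-1 + 18) = -11*17 = -187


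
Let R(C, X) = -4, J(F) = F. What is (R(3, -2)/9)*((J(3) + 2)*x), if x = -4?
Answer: 80/9 ≈ 8.8889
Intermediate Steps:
(R(3, -2)/9)*((J(3) + 2)*x) = (-4/9)*((3 + 2)*(-4)) = ((⅑)*(-4))*(5*(-4)) = -4/9*(-20) = 80/9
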